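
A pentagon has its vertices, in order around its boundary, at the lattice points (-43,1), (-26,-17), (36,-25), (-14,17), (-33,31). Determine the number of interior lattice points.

1847

By the shoelace formula, twice the signed area is |[(-43)·(-17) − (-26)·1] + [(-26)·(-25) − 36·(-17)] + [36·17 − (-14)·(-25)] + [(-14)·31 − (-33)·17] + [(-33)·1 − (-43)·31]| = 3708, so the area is 1854.
Summing gcd(|Δx|,|Δy|) over the edges gives the boundary count: gcd(17,18) + gcd(62,8) + gcd(50,42) + gcd(19,14) + gcd(10,30) = 1+2+2+1+10 = 16.
By Pick's theorem A = I + B/2 − 1, so I = 1854 − 16/2 + 1 = 1847.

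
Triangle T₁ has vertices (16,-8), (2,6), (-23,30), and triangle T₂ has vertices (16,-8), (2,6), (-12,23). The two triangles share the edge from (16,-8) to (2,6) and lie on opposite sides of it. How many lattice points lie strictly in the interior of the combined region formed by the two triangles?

The union is the simple quadrilateral with vertices (16,-8), (-23,30), (2,6), (-12,23) in order.
The shoelace formula gives twice the area as |(16·30 − (-23)·(-8)) + ((-23)·6 − 2·30) + (2·23 − (-12)·6) + ((-12)·(-8) − 16·23)| = 56, so the area is 28.
Along each edge there are gcd(|Δx|,|Δy|)+1 lattice points, so counting each shared vertex once the boundary has gcd(39,38) + gcd(25,24) + gcd(14,17) + gcd(28,31) = 1+1+1+1 = 4.
By Pick's theorem I = A − B/2 + 1 = 28 − 4/2 + 1 = 27.

27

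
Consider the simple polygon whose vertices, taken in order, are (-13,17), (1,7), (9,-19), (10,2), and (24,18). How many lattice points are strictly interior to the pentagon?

Using the shoelace formula, 2A = |[(-13)·7 − 1·17] + [1·(-19) − 9·7] + [9·2 − 10·(-19)] + [10·18 − 24·2] + [24·17 − (-13)·18]| = 792, so the area is 396.
Along each edge there are gcd(|Δx|,|Δy|)+1 lattice points, so counting each shared vertex once the boundary has gcd(14,10) + gcd(8,26) + gcd(1,21) + gcd(14,16) + gcd(37,1) = 2+2+1+2+1 = 8.
Pick's theorem gives I = A − B/2 + 1 = 396 − 8/2 + 1 = 393.

393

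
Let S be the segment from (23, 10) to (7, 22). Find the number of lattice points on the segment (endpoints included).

5

The number of lattice points on a segment between lattice points is gcd(|Δx|,|Δy|) + 1 = gcd(16,12) + 1 = 4 + 1 = 5.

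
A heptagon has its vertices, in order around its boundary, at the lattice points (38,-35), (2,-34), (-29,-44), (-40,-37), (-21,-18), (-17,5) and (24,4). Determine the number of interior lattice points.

Using the shoelace formula, 2A = |(38·(-34) − 2·(-35)) + (2·(-44) − (-29)·(-34)) + ((-29)·(-37) − (-40)·(-44)) + ((-40)·(-18) − (-21)·(-37)) + ((-21)·5 − (-17)·(-18)) + ((-17)·4 − 24·5) + (24·(-35) − 38·4)| = 4631, so the area is 4631/2.
The number of boundary lattice points is Σ gcd(|Δx|,|Δy|) = gcd(36,1) + gcd(31,10) + gcd(11,7) + gcd(19,19) + gcd(4,23) + gcd(41,1) + gcd(14,39) = 1+1+1+19+1+1+1 = 25.
By Pick's theorem A = I + B/2 − 1, so I = 4631/2 − 25/2 + 1 = 2304.

2304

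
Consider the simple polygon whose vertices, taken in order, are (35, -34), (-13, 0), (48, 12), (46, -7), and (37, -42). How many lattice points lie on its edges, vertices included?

Along each edge there are gcd(|Δx|,|Δy|)+1 lattice points, so counting each shared vertex once the boundary has gcd(48,34) + gcd(61,12) + gcd(2,19) + gcd(9,35) + gcd(2,8) = 2+1+1+1+2 = 7.

7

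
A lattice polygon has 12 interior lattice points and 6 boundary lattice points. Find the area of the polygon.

Pick's theorem states A = I + B/2 − 1, so A = 12 + 6/2 − 1 = 14.

14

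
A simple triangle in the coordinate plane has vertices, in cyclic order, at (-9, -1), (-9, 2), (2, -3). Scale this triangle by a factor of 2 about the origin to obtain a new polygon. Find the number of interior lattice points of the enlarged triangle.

Using the shoelace formula, 2A = |[(-9)·2 − (-9)·(-1)] + [(-9)·(-3) − 2·2] + [2·(-1) − (-9)·(-3)]| = 33, so the area is 16.5.
Summing gcd(|Δx|,|Δy|) over the edges gives the boundary count: gcd(0,3) + gcd(11,5) + gcd(11,2) = 3+1+1 = 5.
Scaling by 2 multiplies the area by 2² = 4 (so the new area is 66) and multiplies the boundary lattice-point count by 2, giving 10.
By Pick's theorem, the interior count of the dilated polygon is 66 − 10/2 + 1 = 62.

62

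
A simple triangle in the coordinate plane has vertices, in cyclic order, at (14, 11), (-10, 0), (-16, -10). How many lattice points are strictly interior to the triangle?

85

Using the shoelace formula, 2A = |(14·0 − (-10)·11) + ((-10)·(-10) − (-16)·0) + ((-16)·11 − 14·(-10))| = 174, so the area is 87.
Along each edge there are gcd(|Δx|,|Δy|)+1 lattice points, so counting each shared vertex once the boundary has gcd(24,11) + gcd(6,10) + gcd(30,21) = 1+2+3 = 6.
By Pick's theorem A = I + B/2 − 1, so I = 87 − 6/2 + 1 = 85.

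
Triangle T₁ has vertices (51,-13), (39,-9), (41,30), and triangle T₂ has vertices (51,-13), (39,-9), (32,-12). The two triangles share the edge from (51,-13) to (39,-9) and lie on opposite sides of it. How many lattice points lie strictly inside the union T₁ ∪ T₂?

The union is the simple quadrilateral with vertices (51,-13), (41,30), (39,-9), (32,-12) in order.
By the shoelace formula, twice the signed area is |[51·30 − 41·(-13)] + [41·(-9) − 39·30] + [39·(-12) − 32·(-9)] + [32·(-13) − 51·(-12)]| = 540, so the area is 270.
The number of boundary lattice points is Σ gcd(|Δx|,|Δy|) = gcd(10,43) + gcd(2,39) + gcd(7,3) + gcd(19,1) = 1+1+1+1 = 4.
By Pick's theorem I = A − B/2 + 1 = 270 − 4/2 + 1 = 269.

269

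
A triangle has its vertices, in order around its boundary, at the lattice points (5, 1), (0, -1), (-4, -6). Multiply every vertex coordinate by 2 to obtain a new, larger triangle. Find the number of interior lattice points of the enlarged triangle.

32

The shoelace formula gives twice the area as |[5·(-1) − 0·1] + [0·(-6) − (-4)·(-1)] + [(-4)·1 − 5·(-6)]| = 17, so the area is 8.5.
Summing gcd(|Δx|,|Δy|) over the edges gives the boundary count: gcd(5,2) + gcd(4,5) + gcd(9,7) = 1+1+1 = 3.
Scaling by 2 multiplies the area by 2² = 4 (so the new area is 34) and multiplies the boundary lattice-point count by 2, giving 6.
By Pick's theorem, the interior count of the dilated polygon is 34 − 6/2 + 1 = 32.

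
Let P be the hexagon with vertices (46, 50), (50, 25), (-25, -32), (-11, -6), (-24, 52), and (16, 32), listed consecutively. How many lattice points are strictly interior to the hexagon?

By the shoelace formula, twice the signed area is |[46·25 − 50·50] + [50·(-32) − (-25)·25] + [(-25)·(-6) − (-11)·(-32)] + [(-11)·52 − (-24)·(-6)] + [(-24)·32 − 16·52] + [16·50 − 46·32]| = 5515, so the area is 5515/2.
The number of boundary lattice points is Σ gcd(|Δx|,|Δy|) = gcd(4,25) + gcd(75,57) + gcd(14,26) + gcd(13,58) + gcd(40,20) + gcd(30,18) = 1+3+2+1+20+6 = 33.
Pick's theorem gives I = A − B/2 + 1 = 5515/2 − 33/2 + 1 = 2742.

2742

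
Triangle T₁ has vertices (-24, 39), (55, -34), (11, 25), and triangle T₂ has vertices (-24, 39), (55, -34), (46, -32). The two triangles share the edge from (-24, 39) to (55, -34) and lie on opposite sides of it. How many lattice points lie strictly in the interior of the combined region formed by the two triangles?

The union is the simple quadrilateral with vertices (-24, 39), (11, 25), (55, -34), (46, -32) in order.
By the shoelace formula, twice the signed area is |((-24)·25 − 11·39) + (11·(-34) − 55·25) + (55·(-32) − 46·(-34)) + (46·39 − (-24)·(-32))| = 1948, so the area is 974.
Summing gcd(|Δx|,|Δy|) over the edges gives the boundary count: gcd(35,14) + gcd(44,59) + gcd(9,2) + gcd(70,71) = 7+1+1+1 = 10.
By Pick's theorem I = A − B/2 + 1 = 974 − 10/2 + 1 = 970.

970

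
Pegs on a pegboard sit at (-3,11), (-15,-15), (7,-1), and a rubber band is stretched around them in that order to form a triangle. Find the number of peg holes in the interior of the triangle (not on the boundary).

200

The shoelace formula gives twice the area as |[(-3)·(-15) − (-15)·11] + [(-15)·(-1) − 7·(-15)] + [7·11 − (-3)·(-1)]| = 404, so the area is 202.
Along each edge there are gcd(|Δx|,|Δy|)+1 lattice points, so counting each shared vertex once the boundary has gcd(12,26) + gcd(22,14) + gcd(10,12) = 2+2+2 = 6.
Pick's theorem gives I = A − B/2 + 1 = 202 − 6/2 + 1 = 200.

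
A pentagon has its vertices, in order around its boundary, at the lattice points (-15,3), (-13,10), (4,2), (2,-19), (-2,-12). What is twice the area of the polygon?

The shoelace formula gives twice the area as |[(-15)·10 − (-13)·3] + [(-13)·2 − 4·10] + [4·(-19) − 2·2] + [2·(-12) − (-2)·(-19)] + [(-2)·3 − (-15)·(-12)]| = 505, so the area is 505/2.

505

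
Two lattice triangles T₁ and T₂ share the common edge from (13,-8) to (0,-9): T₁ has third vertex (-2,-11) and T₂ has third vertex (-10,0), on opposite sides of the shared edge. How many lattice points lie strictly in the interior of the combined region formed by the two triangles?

73

The union is the simple quadrilateral with vertices (13,-8), (-2,-11), (0,-9), (-10,0) in order.
By the shoelace formula, twice the signed area is |(13·(-11) − (-2)·(-8)) + ((-2)·(-9) − 0·(-11)) + (0·0 − (-10)·(-9)) + ((-10)·(-8) − 13·0)| = 151, so the area is 75.5.
Summing gcd(|Δx|,|Δy|) over the edges gives the boundary count: gcd(15,3) + gcd(2,2) + gcd(10,9) + gcd(23,8) = 3+2+1+1 = 7.
By Pick's theorem I = A − B/2 + 1 = 75.5 − 7/2 + 1 = 73.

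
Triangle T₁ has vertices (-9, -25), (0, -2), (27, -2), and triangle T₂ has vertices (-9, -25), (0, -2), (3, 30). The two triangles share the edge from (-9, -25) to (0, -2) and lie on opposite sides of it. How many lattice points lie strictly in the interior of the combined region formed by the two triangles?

The union is the simple quadrilateral with vertices (-9, -25), (27, -2), (0, -2), (3, 30) in order.
Using the shoelace formula, 2A = |[(-9)·(-2) − 27·(-25)] + [27·(-2) − 0·(-2)] + [0·30 − 3·(-2)] + [3·(-25) − (-9)·30]| = 840, so the area is 420.
The number of boundary lattice points is Σ gcd(|Δx|,|Δy|) = gcd(36,23) + gcd(27,0) + gcd(3,32) + gcd(12,55) = 1+27+1+1 = 30.
By Pick's theorem I = A − B/2 + 1 = 420 − 30/2 + 1 = 406.

406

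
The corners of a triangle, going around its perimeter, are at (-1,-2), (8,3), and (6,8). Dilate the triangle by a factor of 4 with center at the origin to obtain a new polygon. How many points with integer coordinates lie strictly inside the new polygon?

By the shoelace formula, twice the signed area is |[(-1)·3 − 8·(-2)] + [8·8 − 6·3] + [6·(-2) − (-1)·8]| = 55, so the area is 27.5.
Summing gcd(|Δx|,|Δy|) over the edges gives the boundary count: gcd(9,5) + gcd(2,5) + gcd(7,10) = 1+1+1 = 3.
Scaling by 4 multiplies the area by 4² = 16 (so the new area is 440) and multiplies the boundary lattice-point count by 4, giving 12.
By Pick's theorem, the interior count of the dilated polygon is 440 − 12/2 + 1 = 435.

435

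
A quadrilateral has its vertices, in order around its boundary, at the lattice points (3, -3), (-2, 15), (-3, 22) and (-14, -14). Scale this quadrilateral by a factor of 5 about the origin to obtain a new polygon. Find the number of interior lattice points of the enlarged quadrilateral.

5916

By the shoelace formula, twice the signed area is |(3·15 − (-2)·(-3)) + ((-2)·22 − (-3)·15) + ((-3)·(-14) − (-14)·22) + ((-14)·(-3) − 3·(-14))| = 474, so the area is 237.
Along each edge there are gcd(|Δx|,|Δy|)+1 lattice points, so counting each shared vertex once the boundary has gcd(5,18) + gcd(1,7) + gcd(11,36) + gcd(17,11) = 1+1+1+1 = 4.
Scaling by 5 multiplies the area by 5² = 25 (so the new area is 5925) and multiplies the boundary lattice-point count by 5, giving 20.
By Pick's theorem, the interior count of the dilated polygon is 5925 − 20/2 + 1 = 5916.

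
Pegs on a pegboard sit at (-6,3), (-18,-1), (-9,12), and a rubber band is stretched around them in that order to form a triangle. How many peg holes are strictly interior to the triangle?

Using the shoelace formula, 2A = |((-6)·(-1) − (-18)·3) + ((-18)·12 − (-9)·(-1)) + ((-9)·3 − (-6)·12)| = 120, so the area is 60.
The number of boundary lattice points is Σ gcd(|Δx|,|Δy|) = gcd(12,4) + gcd(9,13) + gcd(3,9) = 4+1+3 = 8.
Pick's theorem gives I = A − B/2 + 1 = 60 − 8/2 + 1 = 57.

57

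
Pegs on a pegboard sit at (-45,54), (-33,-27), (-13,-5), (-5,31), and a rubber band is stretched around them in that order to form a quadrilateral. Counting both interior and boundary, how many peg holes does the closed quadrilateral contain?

1760

By the shoelace formula, twice the signed area is |[(-45)·(-27) − (-33)·54] + [(-33)·(-5) − (-13)·(-27)] + [(-13)·31 − (-5)·(-5)] + [(-5)·54 − (-45)·31]| = 3508, so the area is 1754.
The number of boundary lattice points is Σ gcd(|Δx|,|Δy|) = gcd(12,81) + gcd(20,22) + gcd(8,36) + gcd(40,23) = 3+2+4+1 = 10.
Pick's theorem gives I = A − B/2 + 1 = 1754 − 10/2 + 1 = 1750, so the closed region contains I + B = 1750 + 10 = 1760 lattice points.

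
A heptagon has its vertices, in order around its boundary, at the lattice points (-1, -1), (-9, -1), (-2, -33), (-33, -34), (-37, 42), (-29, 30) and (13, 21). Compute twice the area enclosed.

The shoelace formula gives twice the area as |((-1)·(-1) − (-9)·(-1)) + ((-9)·(-33) − (-2)·(-1)) + ((-2)·(-34) − (-33)·(-33)) + ((-33)·42 − (-37)·(-34)) + ((-37)·30 − (-29)·42) + ((-29)·21 − 13·30) + (13·(-1) − (-1)·21)| = 4261, so the area is 4261/2.

4261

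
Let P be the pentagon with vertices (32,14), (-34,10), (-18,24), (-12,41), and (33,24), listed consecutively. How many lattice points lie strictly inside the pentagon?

By the shoelace formula, twice the signed area is |[32·10 − (-34)·14] + [(-34)·24 − (-18)·10] + [(-18)·41 − (-12)·24] + [(-12)·24 − 33·41] + [33·14 − 32·24]| = 2237, so the area is 1118.5.
Along each edge there are gcd(|Δx|,|Δy|)+1 lattice points, so counting each shared vertex once the boundary has gcd(66,4) + gcd(16,14) + gcd(6,17) + gcd(45,17) + gcd(1,10) = 2+2+1+1+1 = 7.
Pick's theorem gives I = A − B/2 + 1 = 1118.5 − 7/2 + 1 = 1116.

1116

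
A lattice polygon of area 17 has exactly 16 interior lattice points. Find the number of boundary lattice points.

Pick's theorem gives A = I + B/2 − 1, so B = 2(A − I + 1) = 2(17 − 16 + 1) = 4.

4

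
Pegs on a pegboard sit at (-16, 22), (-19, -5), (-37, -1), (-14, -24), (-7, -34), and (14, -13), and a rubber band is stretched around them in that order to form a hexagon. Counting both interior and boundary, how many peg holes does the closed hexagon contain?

1119

Using the shoelace formula, 2A = |[(-16)·(-5) − (-19)·22] + [(-19)·(-1) − (-37)·(-5)] + [(-37)·(-24) − (-14)·(-1)] + [(-14)·(-34) − (-7)·(-24)] + [(-7)·(-13) − 14·(-34)] + [14·22 − (-16)·(-13)]| = 2181, so the area is 1090.5.
Summing gcd(|Δx|,|Δy|) over the edges gives the boundary count: gcd(3,27) + gcd(18,4) + gcd(23,23) + gcd(7,10) + gcd(21,21) + gcd(30,35) = 3+2+23+1+21+5 = 55.
Pick's theorem gives I = A − B/2 + 1 = 1090.5 − 55/2 + 1 = 1064, so the closed region contains I + B = 1064 + 55 = 1119 lattice points.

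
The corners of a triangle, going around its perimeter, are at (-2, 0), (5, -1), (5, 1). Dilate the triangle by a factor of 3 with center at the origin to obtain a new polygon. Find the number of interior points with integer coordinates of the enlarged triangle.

58

The shoelace formula gives twice the area as |[(-2)·(-1) − 5·0] + [5·1 − 5·(-1)] + [5·0 − (-2)·1]| = 14, so the area is 7.
Along each edge there are gcd(|Δx|,|Δy|)+1 lattice points, so counting each shared vertex once the boundary has gcd(7,1) + gcd(0,2) + gcd(7,1) = 1+2+1 = 4.
Scaling by 3 multiplies the area by 3² = 9 (so the new area is 63) and multiplies the boundary lattice-point count by 3, giving 12.
By Pick's theorem, the interior count of the dilated polygon is 63 − 12/2 + 1 = 58.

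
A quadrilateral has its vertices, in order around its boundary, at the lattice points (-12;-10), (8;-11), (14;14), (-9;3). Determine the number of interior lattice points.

385

By the shoelace formula, twice the signed area is |((-12)·(-11) − 8·(-10)) + (8·14 − 14·(-11)) + (14·3 − (-9)·14) + ((-9)·(-10) − (-12)·3)| = 772, so the area is 386.
Along each edge there are gcd(|Δx|,|Δy|)+1 lattice points, so counting each shared vertex once the boundary has gcd(20,1) + gcd(6,25) + gcd(23,11) + gcd(3,13) = 1+1+1+1 = 4.
By Pick's theorem A = I + B/2 − 1, so I = 386 − 4/2 + 1 = 385.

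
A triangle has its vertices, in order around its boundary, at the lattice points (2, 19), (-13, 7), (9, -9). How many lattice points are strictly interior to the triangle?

Using the shoelace formula, 2A = |[2·7 − (-13)·19] + [(-13)·(-9) − 9·7] + [9·19 − 2·(-9)]| = 504, so the area is 252.
Summing gcd(|Δx|,|Δy|) over the edges gives the boundary count: gcd(15,12) + gcd(22,16) + gcd(7,28) = 3+2+7 = 12.
By Pick's theorem A = I + B/2 − 1, so I = 252 − 12/2 + 1 = 247.

247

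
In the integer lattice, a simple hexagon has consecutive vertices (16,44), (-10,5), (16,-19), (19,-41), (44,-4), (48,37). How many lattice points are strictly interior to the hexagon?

The shoelace formula gives twice the area as |(16·5 − (-10)·44) + ((-10)·(-19) − 16·5) + (16·(-41) − 19·(-19)) + (19·(-4) − 44·(-41)) + (44·37 − 48·(-4)) + (48·44 − 16·37)| = 5403, so the area is 5403/2.
Along each edge there are gcd(|Δx|,|Δy|)+1 lattice points, so counting each shared vertex once the boundary has gcd(26,39) + gcd(26,24) + gcd(3,22) + gcd(25,37) + gcd(4,41) + gcd(32,7) = 13+2+1+1+1+1 = 19.
Pick's theorem gives I = A − B/2 + 1 = 5403/2 − 19/2 + 1 = 2693.

2693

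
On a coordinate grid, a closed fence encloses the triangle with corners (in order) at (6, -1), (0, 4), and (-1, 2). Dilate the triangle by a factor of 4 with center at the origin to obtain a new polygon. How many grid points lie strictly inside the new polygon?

Using the shoelace formula, 2A = |(6·4 − 0·(-1)) + (0·2 − (-1)·4) + ((-1)·(-1) − 6·2)| = 17, so the area is 17/2.
Summing gcd(|Δx|,|Δy|) over the edges gives the boundary count: gcd(6,5) + gcd(1,2) + gcd(7,3) = 1+1+1 = 3.
Scaling by 4 multiplies the area by 4² = 16 (so the new area is 136) and multiplies the boundary lattice-point count by 4, giving 12.
By Pick's theorem, the interior count of the dilated polygon is 136 − 12/2 + 1 = 131.

131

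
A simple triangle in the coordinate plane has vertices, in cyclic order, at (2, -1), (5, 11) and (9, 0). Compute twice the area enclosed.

Using the shoelace formula, 2A = |[2·11 − 5·(-1)] + [5·0 − 9·11] + [9·(-1) − 2·0]| = 81, so the area is 81/2.

81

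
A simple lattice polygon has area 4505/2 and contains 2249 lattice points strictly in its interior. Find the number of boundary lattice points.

Pick's theorem gives A = I + B/2 − 1, so B = 2(A − I + 1) = 2(4505/2 − 2249 + 1) = 9.

9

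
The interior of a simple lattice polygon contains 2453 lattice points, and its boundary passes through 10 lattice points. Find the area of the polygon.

By Pick's theorem, A = I + B/2 − 1 = 2453 + 10/2 − 1 = 2457.

2457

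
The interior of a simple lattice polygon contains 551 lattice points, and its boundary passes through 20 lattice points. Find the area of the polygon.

560

By Pick's theorem, A = I + B/2 − 1 = 551 + 20/2 − 1 = 560.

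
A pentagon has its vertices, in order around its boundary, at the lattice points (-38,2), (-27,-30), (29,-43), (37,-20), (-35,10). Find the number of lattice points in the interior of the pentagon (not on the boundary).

By the shoelace formula, twice the signed area is |((-38)·(-30) − (-27)·2) + ((-27)·(-43) − 29·(-30)) + (29·(-20) − 37·(-43)) + (37·10 − (-35)·(-20)) + ((-35)·2 − (-38)·10)| = 4216, so the area is 2108.
The number of boundary lattice points is Σ gcd(|Δx|,|Δy|) = gcd(11,32) + gcd(56,13) + gcd(8,23) + gcd(72,30) + gcd(3,8) = 1+1+1+6+1 = 10.
Pick's theorem gives I = A − B/2 + 1 = 2108 − 10/2 + 1 = 2104.

2104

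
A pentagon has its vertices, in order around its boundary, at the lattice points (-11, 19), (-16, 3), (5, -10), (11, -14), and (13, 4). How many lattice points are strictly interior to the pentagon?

The shoelace formula gives twice the area as |[(-11)·3 − (-16)·19] + [(-16)·(-10) − 5·3] + [5·(-14) − 11·(-10)] + [11·4 − 13·(-14)] + [13·19 − (-11)·4]| = 973, so the area is 486.5.
Along each edge there are gcd(|Δx|,|Δy|)+1 lattice points, so counting each shared vertex once the boundary has gcd(5,16) + gcd(21,13) + gcd(6,4) + gcd(2,18) + gcd(24,15) = 1+1+2+2+3 = 9.
Pick's theorem gives I = A − B/2 + 1 = 486.5 − 9/2 + 1 = 483.

483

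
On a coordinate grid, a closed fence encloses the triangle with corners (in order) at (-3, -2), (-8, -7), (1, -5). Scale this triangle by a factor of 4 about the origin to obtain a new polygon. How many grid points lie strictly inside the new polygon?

267

Using the shoelace formula, 2A = |((-3)·(-7) − (-8)·(-2)) + ((-8)·(-5) − 1·(-7)) + (1·(-2) − (-3)·(-5))| = 35, so the area is 35/2.
Along each edge there are gcd(|Δx|,|Δy|)+1 lattice points, so counting each shared vertex once the boundary has gcd(5,5) + gcd(9,2) + gcd(4,3) = 5+1+1 = 7.
Scaling by 4 multiplies the area by 4² = 16 (so the new area is 280) and multiplies the boundary lattice-point count by 4, giving 28.
By Pick's theorem, the interior count of the dilated polygon is 280 − 28/2 + 1 = 267.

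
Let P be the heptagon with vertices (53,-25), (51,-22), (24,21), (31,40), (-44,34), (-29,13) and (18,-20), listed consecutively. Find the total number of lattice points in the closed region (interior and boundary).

The shoelace formula gives twice the area as |(53·(-22) − 51·(-25)) + (51·21 − 24·(-22)) + (24·40 − 31·21) + (31·34 − (-44)·40) + ((-44)·13 − (-29)·34) + ((-29)·(-20) − 18·13) + (18·(-25) − 53·(-20))| = 6201, so the area is 3100.5.
Summing gcd(|Δx|,|Δy|) over the edges gives the boundary count: gcd(2,3) + gcd(27,43) + gcd(7,19) + gcd(75,6) + gcd(15,21) + gcd(47,33) + gcd(35,5) = 1+1+1+3+3+1+5 = 15.
Pick's theorem gives I = A − B/2 + 1 = 3100.5 − 15/2 + 1 = 3094, so the closed region contains I + B = 3094 + 15 = 3109 lattice points.

3109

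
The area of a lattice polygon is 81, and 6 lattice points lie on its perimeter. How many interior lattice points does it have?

79

From Pick's theorem, I = A − B/2 + 1 = 81 − 6/2 + 1 = 79.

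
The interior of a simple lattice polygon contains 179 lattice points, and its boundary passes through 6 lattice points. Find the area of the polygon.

181

By Pick's theorem, A = I + B/2 − 1 = 179 + 6/2 − 1 = 181.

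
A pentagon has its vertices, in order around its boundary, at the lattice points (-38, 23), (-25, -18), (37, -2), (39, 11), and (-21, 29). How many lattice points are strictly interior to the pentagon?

2216

The shoelace formula gives twice the area as |((-38)·(-18) − (-25)·23) + ((-25)·(-2) − 37·(-18)) + (37·11 − 39·(-2)) + (39·29 − (-21)·11) + ((-21)·23 − (-38)·29)| = 4441, so the area is 2220.5.
The number of boundary lattice points is Σ gcd(|Δx|,|Δy|) = gcd(13,41) + gcd(62,16) + gcd(2,13) + gcd(60,18) + gcd(17,6) = 1+2+1+6+1 = 11.
By Pick's theorem A = I + B/2 − 1, so I = 2220.5 − 11/2 + 1 = 2216.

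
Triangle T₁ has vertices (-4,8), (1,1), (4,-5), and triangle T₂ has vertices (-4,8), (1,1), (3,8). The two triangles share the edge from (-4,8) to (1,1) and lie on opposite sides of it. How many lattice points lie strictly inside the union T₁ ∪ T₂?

The union is the simple quadrilateral with vertices (-4,8), (4,-5), (1,1), (3,8) in order.
By the shoelace formula, twice the signed area is |((-4)·(-5) − 4·8) + (4·1 − 1·(-5)) + (1·8 − 3·1) + (3·8 − (-4)·8)| = 58, so the area is 29.
Along each edge there are gcd(|Δx|,|Δy|)+1 lattice points, so counting each shared vertex once the boundary has gcd(8,13) + gcd(3,6) + gcd(2,7) + gcd(7,0) = 1+3+1+7 = 12.
By Pick's theorem I = A − B/2 + 1 = 29 − 12/2 + 1 = 24.

24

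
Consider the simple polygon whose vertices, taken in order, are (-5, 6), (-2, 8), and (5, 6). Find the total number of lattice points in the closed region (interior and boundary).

Using the shoelace formula, 2A = |[(-5)·8 − (-2)·6] + [(-2)·6 − 5·8] + [5·6 − (-5)·6]| = 20, so the area is 10.
Summing gcd(|Δx|,|Δy|) over the edges gives the boundary count: gcd(3,2) + gcd(7,2) + gcd(10,0) = 1+1+10 = 12.
Pick's theorem gives I = A − B/2 + 1 = 10 − 12/2 + 1 = 5, so the closed region contains I + B = 5 + 12 = 17 lattice points.

17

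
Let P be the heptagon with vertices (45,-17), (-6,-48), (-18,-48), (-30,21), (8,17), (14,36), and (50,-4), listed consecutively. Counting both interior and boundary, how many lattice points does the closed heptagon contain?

3918

Using the shoelace formula, 2A = |(45·(-48) − (-6)·(-17)) + ((-6)·(-48) − (-18)·(-48)) + ((-18)·21 − (-30)·(-48)) + ((-30)·17 − 8·21) + (8·36 − 14·17) + (14·(-4) − 50·36) + (50·(-17) − 45·(-4))| = 7810, so the area is 3905.
Summing gcd(|Δx|,|Δy|) over the edges gives the boundary count: gcd(51,31) + gcd(12,0) + gcd(12,69) + gcd(38,4) + gcd(6,19) + gcd(36,40) + gcd(5,13) = 1+12+3+2+1+4+1 = 24.
Pick's theorem gives I = A − B/2 + 1 = 3905 − 24/2 + 1 = 3894, so the closed region contains I + B = 3894 + 24 = 3918 lattice points.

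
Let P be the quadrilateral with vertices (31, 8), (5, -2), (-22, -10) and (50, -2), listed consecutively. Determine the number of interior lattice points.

The shoelace formula gives twice the area as |(31·(-2) − 5·8) + (5·(-10) − (-22)·(-2)) + ((-22)·(-2) − 50·(-10)) + (50·8 − 31·(-2))| = 810, so the area is 405.
The number of boundary lattice points is Σ gcd(|Δx|,|Δy|) = gcd(26,10) + gcd(27,8) + gcd(72,8) + gcd(19,10) = 2+1+8+1 = 12.
Pick's theorem gives I = A − B/2 + 1 = 405 − 12/2 + 1 = 400.

400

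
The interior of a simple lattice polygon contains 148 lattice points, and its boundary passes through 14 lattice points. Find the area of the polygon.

154

By Pick's theorem, A = I + B/2 − 1 = 148 + 14/2 − 1 = 154.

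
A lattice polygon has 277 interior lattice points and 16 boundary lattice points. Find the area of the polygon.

By Pick's theorem, A = I + B/2 − 1 = 277 + 16/2 − 1 = 284.

284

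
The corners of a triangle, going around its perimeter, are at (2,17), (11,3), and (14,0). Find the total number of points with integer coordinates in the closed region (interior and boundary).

11

Using the shoelace formula, 2A = |[2·3 − 11·17] + [11·0 − 14·3] + [14·17 − 2·0]| = 15, so the area is 15/2.
Along each edge there are gcd(|Δx|,|Δy|)+1 lattice points, so counting each shared vertex once the boundary has gcd(9,14) + gcd(3,3) + gcd(12,17) = 1+3+1 = 5.
Pick's theorem gives I = A − B/2 + 1 = 15/2 − 5/2 + 1 = 6, so the closed region contains I + B = 6 + 5 = 11 lattice points.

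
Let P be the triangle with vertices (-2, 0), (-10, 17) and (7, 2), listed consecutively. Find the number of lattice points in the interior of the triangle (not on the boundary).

84

The shoelace formula gives twice the area as |[(-2)·17 − (-10)·0] + [(-10)·2 − 7·17] + [7·0 − (-2)·2]| = 169, so the area is 84.5.
Along each edge there are gcd(|Δx|,|Δy|)+1 lattice points, so counting each shared vertex once the boundary has gcd(8,17) + gcd(17,15) + gcd(9,2) = 1+1+1 = 3.
By Pick's theorem A = I + B/2 − 1, so I = 84.5 − 3/2 + 1 = 84.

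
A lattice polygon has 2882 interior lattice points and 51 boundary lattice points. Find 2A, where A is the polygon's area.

By Pick's theorem, A = I + B/2 − 1 = 2882 + 51/2 − 1 = 5813/2.
Hence 2A = 5813.

5813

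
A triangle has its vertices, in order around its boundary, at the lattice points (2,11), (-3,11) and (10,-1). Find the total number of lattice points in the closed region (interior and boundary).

36

By the shoelace formula, twice the signed area is |[2·11 − (-3)·11] + [(-3)·(-1) − 10·11] + [10·11 − 2·(-1)]| = 60, so the area is 30.
The number of boundary lattice points is Σ gcd(|Δx|,|Δy|) = gcd(5,0) + gcd(13,12) + gcd(8,12) = 5+1+4 = 10.
Pick's theorem gives I = A − B/2 + 1 = 30 − 10/2 + 1 = 26, so the closed region contains I + B = 26 + 10 = 36 lattice points.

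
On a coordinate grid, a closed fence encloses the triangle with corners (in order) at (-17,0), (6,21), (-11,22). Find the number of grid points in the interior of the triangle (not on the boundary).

Using the shoelace formula, 2A = |((-17)·21 − 6·0) + (6·22 − (-11)·21) + ((-11)·0 − (-17)·22)| = 380, so the area is 190.
Summing gcd(|Δx|,|Δy|) over the edges gives the boundary count: gcd(23,21) + gcd(17,1) + gcd(6,22) = 1+1+2 = 4.
Pick's theorem gives I = A − B/2 + 1 = 190 − 4/2 + 1 = 189.

189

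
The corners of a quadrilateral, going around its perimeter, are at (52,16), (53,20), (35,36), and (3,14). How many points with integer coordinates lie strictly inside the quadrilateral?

549

The shoelace formula gives twice the area as |[52·20 − 53·16] + [53·36 − 35·20] + [35·14 − 3·36] + [3·16 − 52·14]| = 1102, so the area is 551.
The number of boundary lattice points is Σ gcd(|Δx|,|Δy|) = gcd(1,4) + gcd(18,16) + gcd(32,22) + gcd(49,2) = 1+2+2+1 = 6.
Pick's theorem gives I = A − B/2 + 1 = 551 − 6/2 + 1 = 549.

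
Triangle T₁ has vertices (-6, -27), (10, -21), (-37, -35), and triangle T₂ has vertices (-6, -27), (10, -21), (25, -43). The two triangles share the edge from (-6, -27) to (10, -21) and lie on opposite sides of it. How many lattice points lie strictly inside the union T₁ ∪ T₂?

The union is the simple quadrilateral with vertices (-6, -27), (-37, -35), (10, -21), (25, -43) in order.
By the shoelace formula, twice the signed area is |((-6)·(-35) − (-37)·(-27)) + ((-37)·(-21) − 10·(-35)) + (10·(-43) − 25·(-21)) + (25·(-27) − (-6)·(-43))| = 500, so the area is 250.
Summing gcd(|Δx|,|Δy|) over the edges gives the boundary count: gcd(31,8) + gcd(47,14) + gcd(15,22) + gcd(31,16) = 1+1+1+1 = 4.
By Pick's theorem I = A − B/2 + 1 = 250 − 4/2 + 1 = 249.

249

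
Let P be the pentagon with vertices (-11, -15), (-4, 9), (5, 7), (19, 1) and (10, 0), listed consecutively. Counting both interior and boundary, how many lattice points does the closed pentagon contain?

265

The shoelace formula gives twice the area as |[(-11)·9 − (-4)·(-15)] + [(-4)·7 − 5·9] + [5·1 − 19·7] + [19·0 − 10·1] + [10·(-15) − (-11)·0]| = 520, so the area is 260.
The number of boundary lattice points is Σ gcd(|Δx|,|Δy|) = gcd(7,24) + gcd(9,2) + gcd(14,6) + gcd(9,1) + gcd(21,15) = 1+1+2+1+3 = 8.
Pick's theorem gives I = A − B/2 + 1 = 260 − 8/2 + 1 = 257, so the closed region contains I + B = 257 + 8 = 265 lattice points.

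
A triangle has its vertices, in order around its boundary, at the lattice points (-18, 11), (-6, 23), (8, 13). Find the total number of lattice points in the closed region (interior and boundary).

The shoelace formula gives twice the area as |[(-18)·23 − (-6)·11] + [(-6)·13 − 8·23] + [8·11 − (-18)·13]| = 288, so the area is 144.
Summing gcd(|Δx|,|Δy|) over the edges gives the boundary count: gcd(12,12) + gcd(14,10) + gcd(26,2) = 12+2+2 = 16.
Pick's theorem gives I = A − B/2 + 1 = 144 − 16/2 + 1 = 137, so the closed region contains I + B = 137 + 16 = 153 lattice points.

153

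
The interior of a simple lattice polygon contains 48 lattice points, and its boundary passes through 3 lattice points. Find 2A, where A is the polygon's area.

97

By Pick's theorem, A = I + B/2 − 1 = 48 + 3/2 − 1 = 97/2.
Hence 2A = 97.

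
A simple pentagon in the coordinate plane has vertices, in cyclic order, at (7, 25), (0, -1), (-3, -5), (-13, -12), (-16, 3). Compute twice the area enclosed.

The shoelace formula gives twice the area as |[7·(-1) − 0·25] + [0·(-5) − (-3)·(-1)] + [(-3)·(-12) − (-13)·(-5)] + [(-13)·3 − (-16)·(-12)] + [(-16)·25 − 7·3]| = 691, so the area is 345.5.

691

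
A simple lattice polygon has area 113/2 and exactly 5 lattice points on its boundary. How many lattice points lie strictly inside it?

55

From Pick's theorem, I = A − B/2 + 1 = 113/2 − 5/2 + 1 = 55.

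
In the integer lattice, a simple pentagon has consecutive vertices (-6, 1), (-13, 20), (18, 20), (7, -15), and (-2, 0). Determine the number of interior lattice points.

567

By the shoelace formula, twice the signed area is |((-6)·20 − (-13)·1) + ((-13)·20 − 18·20) + (18·(-15) − 7·20) + (7·0 − (-2)·(-15)) + ((-2)·1 − (-6)·0)| = 1169, so the area is 584.5.
Along each edge there are gcd(|Δx|,|Δy|)+1 lattice points, so counting each shared vertex once the boundary has gcd(7,19) + gcd(31,0) + gcd(11,35) + gcd(9,15) + gcd(4,1) = 1+31+1+3+1 = 37.
Pick's theorem gives I = A − B/2 + 1 = 584.5 − 37/2 + 1 = 567.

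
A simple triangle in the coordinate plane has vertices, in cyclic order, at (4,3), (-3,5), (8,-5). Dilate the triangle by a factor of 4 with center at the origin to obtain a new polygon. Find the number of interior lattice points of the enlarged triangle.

Using the shoelace formula, 2A = |[4·5 − (-3)·3] + [(-3)·(-5) − 8·5] + [8·3 − 4·(-5)]| = 48, so the area is 24.
The number of boundary lattice points is Σ gcd(|Δx|,|Δy|) = gcd(7,2) + gcd(11,10) + gcd(4,8) = 1+1+4 = 6.
Scaling by 4 multiplies the area by 4² = 16 (so the new area is 384) and multiplies the boundary lattice-point count by 4, giving 24.
By Pick's theorem, the interior count of the dilated polygon is 384 − 24/2 + 1 = 373.

373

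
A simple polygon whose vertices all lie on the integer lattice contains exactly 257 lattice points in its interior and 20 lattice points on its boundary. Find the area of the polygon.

By Pick's theorem, A = I + B/2 − 1 = 257 + 20/2 − 1 = 266.

266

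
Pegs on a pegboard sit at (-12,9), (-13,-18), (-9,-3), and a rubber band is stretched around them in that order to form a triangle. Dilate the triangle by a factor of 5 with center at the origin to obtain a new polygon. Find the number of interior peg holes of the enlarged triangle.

1151

Using the shoelace formula, 2A = |[(-12)·(-18) − (-13)·9] + [(-13)·(-3) − (-9)·(-18)] + [(-9)·9 − (-12)·(-3)]| = 93, so the area is 46.5.
Summing gcd(|Δx|,|Δy|) over the edges gives the boundary count: gcd(1,27) + gcd(4,15) + gcd(3,12) = 1+1+3 = 5.
Scaling by 5 multiplies the area by 5² = 25 (so the new area is 2325/2) and multiplies the boundary lattice-point count by 5, giving 25.
By Pick's theorem, the interior count of the dilated polygon is 2325/2 − 25/2 + 1 = 1151.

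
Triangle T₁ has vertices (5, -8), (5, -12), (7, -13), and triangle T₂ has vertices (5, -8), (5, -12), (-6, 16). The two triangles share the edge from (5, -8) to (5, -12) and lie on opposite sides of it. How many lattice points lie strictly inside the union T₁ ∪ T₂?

25

The union is the simple quadrilateral with vertices (5, -8), (7, -13), (5, -12), (-6, 16) in order.
The shoelace formula gives twice the area as |(5·(-13) − 7·(-8)) + (7·(-12) − 5·(-13)) + (5·16 − (-6)·(-12)) + ((-6)·(-8) − 5·16)| = 52, so the area is 26.
Along each edge there are gcd(|Δx|,|Δy|)+1 lattice points, so counting each shared vertex once the boundary has gcd(2,5) + gcd(2,1) + gcd(11,28) + gcd(11,24) = 1+1+1+1 = 4.
By Pick's theorem I = A − B/2 + 1 = 26 − 4/2 + 1 = 25.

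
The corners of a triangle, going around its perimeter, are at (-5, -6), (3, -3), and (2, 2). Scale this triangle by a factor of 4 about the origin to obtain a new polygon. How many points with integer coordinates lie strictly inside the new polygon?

339

Using the shoelace formula, 2A = |[(-5)·(-3) − 3·(-6)] + [3·2 − 2·(-3)] + [2·(-6) − (-5)·2]| = 43, so the area is 43/2.
The number of boundary lattice points is Σ gcd(|Δx|,|Δy|) = gcd(8,3) + gcd(1,5) + gcd(7,8) = 1+1+1 = 3.
Scaling by 4 multiplies the area by 4² = 16 (so the new area is 344) and multiplies the boundary lattice-point count by 4, giving 12.
By Pick's theorem, the interior count of the dilated polygon is 344 − 12/2 + 1 = 339.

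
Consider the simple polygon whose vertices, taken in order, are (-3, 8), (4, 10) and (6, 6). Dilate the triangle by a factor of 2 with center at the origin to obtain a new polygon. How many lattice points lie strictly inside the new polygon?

The shoelace formula gives twice the area as |[(-3)·10 − 4·8] + [4·6 − 6·10] + [6·8 − (-3)·6]| = 32, so the area is 16.
Along each edge there are gcd(|Δx|,|Δy|)+1 lattice points, so counting each shared vertex once the boundary has gcd(7,2) + gcd(2,4) + gcd(9,2) = 1+2+1 = 4.
Scaling by 2 multiplies the area by 2² = 4 (so the new area is 64) and multiplies the boundary lattice-point count by 2, giving 8.
By Pick's theorem, the interior count of the dilated polygon is 64 − 8/2 + 1 = 61.

61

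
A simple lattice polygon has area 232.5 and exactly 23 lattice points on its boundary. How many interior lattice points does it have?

222

From Pick's theorem, I = A − B/2 + 1 = 232.5 − 23/2 + 1 = 222.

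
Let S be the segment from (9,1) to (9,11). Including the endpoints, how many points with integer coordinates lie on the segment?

11

The number of lattice points on a segment between lattice points is gcd(|Δx|,|Δy|) + 1 = gcd(0,10) + 1 = 10 + 1 = 11.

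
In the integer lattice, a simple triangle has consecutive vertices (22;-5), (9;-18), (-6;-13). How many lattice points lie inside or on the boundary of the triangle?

By the shoelace formula, twice the signed area is |(22·(-18) − 9·(-5)) + (9·(-13) − (-6)·(-18)) + ((-6)·(-5) − 22·(-13))| = 260, so the area is 130.
Summing gcd(|Δx|,|Δy|) over the edges gives the boundary count: gcd(13,13) + gcd(15,5) + gcd(28,8) = 13+5+4 = 22.
Pick's theorem gives I = A − B/2 + 1 = 130 − 22/2 + 1 = 120, so the closed region contains I + B = 120 + 22 = 142 lattice points.

142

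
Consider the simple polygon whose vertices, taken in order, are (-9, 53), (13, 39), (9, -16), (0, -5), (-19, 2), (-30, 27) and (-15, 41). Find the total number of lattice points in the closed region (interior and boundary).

The shoelace formula gives twice the area as |((-9)·39 − 13·53) + (13·(-16) − 9·39) + (9·(-5) − 0·(-16)) + (0·2 − (-19)·(-5)) + ((-19)·27 − (-30)·2) + ((-30)·41 − (-15)·27) + ((-15)·53 − (-9)·41)| = 3443, so the area is 1721.5.
Summing gcd(|Δx|,|Δy|) over the edges gives the boundary count: gcd(22,14) + gcd(4,55) + gcd(9,11) + gcd(19,7) + gcd(11,25) + gcd(15,14) + gcd(6,12) = 2+1+1+1+1+1+6 = 13.
Pick's theorem gives I = A − B/2 + 1 = 1721.5 − 13/2 + 1 = 1716, so the closed region contains I + B = 1716 + 13 = 1729 lattice points.

1729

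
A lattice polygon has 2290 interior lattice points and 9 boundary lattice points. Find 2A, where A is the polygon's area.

By Pick's theorem, A = I + B/2 − 1 = 2290 + 9/2 − 1 = 4587/2.
Hence 2A = 4587.

4587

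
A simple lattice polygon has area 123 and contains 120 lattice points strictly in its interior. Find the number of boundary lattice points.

Pick's theorem gives A = I + B/2 − 1, so B = 2(A − I + 1) = 2(123 − 120 + 1) = 8.

8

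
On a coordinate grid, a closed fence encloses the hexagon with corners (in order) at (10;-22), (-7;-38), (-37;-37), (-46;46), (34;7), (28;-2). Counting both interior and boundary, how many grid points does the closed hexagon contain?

3921

The shoelace formula gives twice the area as |[10·(-38) − (-7)·(-22)] + [(-7)·(-37) − (-37)·(-38)] + [(-37)·46 − (-46)·(-37)] + [(-46)·7 − 34·46] + [34·(-2) − 28·7] + [28·(-22) − 10·(-2)]| = 7831, so the area is 7831/2.
Along each edge there are gcd(|Δx|,|Δy|)+1 lattice points, so counting each shared vertex once the boundary has gcd(17,16) + gcd(30,1) + gcd(9,83) + gcd(80,39) + gcd(6,9) + gcd(18,20) = 1+1+1+1+3+2 = 9.
Pick's theorem gives I = A − B/2 + 1 = 7831/2 − 9/2 + 1 = 3912, so the closed region contains I + B = 3912 + 9 = 3921 lattice points.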